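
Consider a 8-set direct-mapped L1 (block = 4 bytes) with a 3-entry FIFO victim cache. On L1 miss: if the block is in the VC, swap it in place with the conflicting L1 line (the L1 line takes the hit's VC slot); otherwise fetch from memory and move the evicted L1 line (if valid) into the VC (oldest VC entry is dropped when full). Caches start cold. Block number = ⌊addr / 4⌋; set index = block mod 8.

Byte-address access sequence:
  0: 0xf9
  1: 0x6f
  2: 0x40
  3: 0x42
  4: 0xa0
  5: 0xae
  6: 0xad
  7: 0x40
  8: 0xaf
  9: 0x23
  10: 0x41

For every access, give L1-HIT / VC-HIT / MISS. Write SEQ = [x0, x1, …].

#0 0xf9→b62/s6 MISS; vc=[]
#1 0x6f→b27/s3 MISS; vc=[]
#2 0x40→b16/s0 MISS; vc=[]
#3 0x42→b16/s0 L1-HIT; vc=[]
#4 0xa0→b40/s0 MISS; vc=[16]
#5 0xae→b43/s3 MISS; vc=[16,27]
#6 0xad→b43/s3 L1-HIT; vc=[16,27]
#7 0x40→b16/s0 VC-HIT; vc=[40,27]
#8 0xaf→b43/s3 L1-HIT; vc=[40,27]
#9 0x23→b8/s0 MISS; vc=[40,27,16]
#10 0x41→b16/s0 VC-HIT; vc=[40,27,8]

SEQ = [MISS, MISS, MISS, L1-HIT, MISS, MISS, L1-HIT, VC-HIT, L1-HIT, MISS, VC-HIT]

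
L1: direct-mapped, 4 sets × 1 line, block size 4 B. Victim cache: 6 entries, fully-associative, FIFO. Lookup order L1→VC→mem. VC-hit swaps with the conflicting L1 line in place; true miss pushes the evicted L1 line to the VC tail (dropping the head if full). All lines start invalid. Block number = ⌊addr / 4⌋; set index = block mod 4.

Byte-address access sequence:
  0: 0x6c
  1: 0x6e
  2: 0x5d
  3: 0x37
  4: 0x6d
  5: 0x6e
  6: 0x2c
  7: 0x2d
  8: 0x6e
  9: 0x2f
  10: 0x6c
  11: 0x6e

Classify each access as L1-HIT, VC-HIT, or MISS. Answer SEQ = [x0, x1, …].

SEQ = [MISS, L1-HIT, MISS, MISS, VC-HIT, L1-HIT, MISS, L1-HIT, VC-HIT, VC-HIT, VC-HIT, L1-HIT]

  [0] addr=0x6c blk=27 s=3: MISS | VC []
  [1] addr=0x6e blk=27 s=3: L1-HIT | VC []
  [2] addr=0x5d blk=23 s=3: MISS | VC [27]
  [3] addr=0x37 blk=13 s=1: MISS | VC [27]
  [4] addr=0x6d blk=27 s=3: VC-HIT | VC [23]
  [5] addr=0x6e blk=27 s=3: L1-HIT | VC [23]
  [6] addr=0x2c blk=11 s=3: MISS | VC [23, 27]
  [7] addr=0x2d blk=11 s=3: L1-HIT | VC [23, 27]
  [8] addr=0x6e blk=27 s=3: VC-HIT | VC [23, 11]
  [9] addr=0x2f blk=11 s=3: VC-HIT | VC [23, 27]
  [10] addr=0x6c blk=27 s=3: VC-HIT | VC [23, 11]
  [11] addr=0x6e blk=27 s=3: L1-HIT | VC [23, 11]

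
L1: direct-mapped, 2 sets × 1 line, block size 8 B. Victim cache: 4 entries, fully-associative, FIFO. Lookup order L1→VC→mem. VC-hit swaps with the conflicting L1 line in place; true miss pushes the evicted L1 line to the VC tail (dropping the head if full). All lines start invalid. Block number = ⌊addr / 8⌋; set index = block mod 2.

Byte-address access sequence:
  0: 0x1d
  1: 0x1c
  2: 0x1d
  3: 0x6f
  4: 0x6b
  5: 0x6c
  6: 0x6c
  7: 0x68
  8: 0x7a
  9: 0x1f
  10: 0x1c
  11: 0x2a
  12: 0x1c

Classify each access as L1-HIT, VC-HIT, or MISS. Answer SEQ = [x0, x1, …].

SEQ = [MISS, L1-HIT, L1-HIT, MISS, L1-HIT, L1-HIT, L1-HIT, L1-HIT, MISS, VC-HIT, L1-HIT, MISS, VC-HIT]

0: 0x1d (blk 3, set 1) → MISS  vc=[]
1: 0x1c (blk 3, set 1) → L1-HIT  vc=[]
2: 0x1d (blk 3, set 1) → L1-HIT  vc=[]
3: 0x6f (blk 13, set 1) → MISS  vc=[3]
4: 0x6b (blk 13, set 1) → L1-HIT  vc=[3]
5: 0x6c (blk 13, set 1) → L1-HIT  vc=[3]
6: 0x6c (blk 13, set 1) → L1-HIT  vc=[3]
7: 0x68 (blk 13, set 1) → L1-HIT  vc=[3]
8: 0x7a (blk 15, set 1) → MISS  vc=[3, 13]
9: 0x1f (blk 3, set 1) → VC-HIT  vc=[15, 13]
10: 0x1c (blk 3, set 1) → L1-HIT  vc=[15, 13]
11: 0x2a (blk 5, set 1) → MISS  vc=[15, 13, 3]
12: 0x1c (blk 3, set 1) → VC-HIT  vc=[15, 13, 5]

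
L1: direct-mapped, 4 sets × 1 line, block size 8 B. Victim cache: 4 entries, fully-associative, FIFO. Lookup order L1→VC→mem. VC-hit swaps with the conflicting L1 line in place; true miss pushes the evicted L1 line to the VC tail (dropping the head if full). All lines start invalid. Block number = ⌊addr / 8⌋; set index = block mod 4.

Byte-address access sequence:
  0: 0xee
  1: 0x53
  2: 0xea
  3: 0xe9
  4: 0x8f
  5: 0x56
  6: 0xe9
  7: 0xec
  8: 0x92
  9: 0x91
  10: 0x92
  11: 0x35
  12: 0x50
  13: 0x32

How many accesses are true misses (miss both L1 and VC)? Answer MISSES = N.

MISSES = 5

  [0] addr=0xee blk=29 s=1: MISS | VC []
  [1] addr=0x53 blk=10 s=2: MISS | VC []
  [2] addr=0xea blk=29 s=1: L1-HIT | VC []
  [3] addr=0xe9 blk=29 s=1: L1-HIT | VC []
  [4] addr=0x8f blk=17 s=1: MISS | VC [29]
  [5] addr=0x56 blk=10 s=2: L1-HIT | VC [29]
  [6] addr=0xe9 blk=29 s=1: VC-HIT | VC [17]
  [7] addr=0xec blk=29 s=1: L1-HIT | VC [17]
  [8] addr=0x92 blk=18 s=2: MISS | VC [17, 10]
  [9] addr=0x91 blk=18 s=2: L1-HIT | VC [17, 10]
  [10] addr=0x92 blk=18 s=2: L1-HIT | VC [17, 10]
  [11] addr=0x35 blk=6 s=2: MISS | VC [17, 10, 18]
  [12] addr=0x50 blk=10 s=2: VC-HIT | VC [17, 6, 18]
  [13] addr=0x32 blk=6 s=2: VC-HIT | VC [17, 10, 18]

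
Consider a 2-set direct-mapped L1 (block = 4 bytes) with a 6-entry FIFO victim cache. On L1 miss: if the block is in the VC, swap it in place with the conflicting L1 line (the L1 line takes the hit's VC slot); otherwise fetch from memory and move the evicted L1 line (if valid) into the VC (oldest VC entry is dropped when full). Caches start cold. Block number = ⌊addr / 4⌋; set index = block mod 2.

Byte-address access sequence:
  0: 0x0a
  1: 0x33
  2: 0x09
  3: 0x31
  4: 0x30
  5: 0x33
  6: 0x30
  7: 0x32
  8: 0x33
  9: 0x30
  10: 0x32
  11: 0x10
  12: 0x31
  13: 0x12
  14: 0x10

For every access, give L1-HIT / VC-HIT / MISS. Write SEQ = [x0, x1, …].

  [0] addr=0xa blk=2 s=0: MISS | VC []
  [1] addr=0x33 blk=12 s=0: MISS | VC [2]
  [2] addr=0x9 blk=2 s=0: VC-HIT | VC [12]
  [3] addr=0x31 blk=12 s=0: VC-HIT | VC [2]
  [4] addr=0x30 blk=12 s=0: L1-HIT | VC [2]
  [5] addr=0x33 blk=12 s=0: L1-HIT | VC [2]
  [6] addr=0x30 blk=12 s=0: L1-HIT | VC [2]
  [7] addr=0x32 blk=12 s=0: L1-HIT | VC [2]
  [8] addr=0x33 blk=12 s=0: L1-HIT | VC [2]
  [9] addr=0x30 blk=12 s=0: L1-HIT | VC [2]
  [10] addr=0x32 blk=12 s=0: L1-HIT | VC [2]
  [11] addr=0x10 blk=4 s=0: MISS | VC [2, 12]
  [12] addr=0x31 blk=12 s=0: VC-HIT | VC [2, 4]
  [13] addr=0x12 blk=4 s=0: VC-HIT | VC [2, 12]
  [14] addr=0x10 blk=4 s=0: L1-HIT | VC [2, 12]

SEQ = [MISS, MISS, VC-HIT, VC-HIT, L1-HIT, L1-HIT, L1-HIT, L1-HIT, L1-HIT, L1-HIT, L1-HIT, MISS, VC-HIT, VC-HIT, L1-HIT]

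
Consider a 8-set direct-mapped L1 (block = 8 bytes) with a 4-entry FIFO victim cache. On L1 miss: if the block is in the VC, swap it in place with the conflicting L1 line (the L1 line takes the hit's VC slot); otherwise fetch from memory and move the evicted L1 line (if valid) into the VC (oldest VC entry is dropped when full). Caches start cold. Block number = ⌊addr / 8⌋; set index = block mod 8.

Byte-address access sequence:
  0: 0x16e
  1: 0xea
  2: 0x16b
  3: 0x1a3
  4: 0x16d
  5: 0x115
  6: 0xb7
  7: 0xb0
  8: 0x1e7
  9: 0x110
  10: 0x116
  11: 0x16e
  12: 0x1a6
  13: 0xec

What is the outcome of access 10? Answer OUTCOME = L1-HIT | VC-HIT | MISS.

  [0] addr=0x16e blk=45 s=5: MISS | VC []
  [1] addr=0xea blk=29 s=5: MISS | VC [45]
  [2] addr=0x16b blk=45 s=5: VC-HIT | VC [29]
  [3] addr=0x1a3 blk=52 s=4: MISS | VC [29]
  [4] addr=0x16d blk=45 s=5: L1-HIT | VC [29]
  [5] addr=0x115 blk=34 s=2: MISS | VC [29]
  [6] addr=0xb7 blk=22 s=6: MISS | VC [29]
  [7] addr=0xb0 blk=22 s=6: L1-HIT | VC [29]
  [8] addr=0x1e7 blk=60 s=4: MISS | VC [29, 52]
  [9] addr=0x110 blk=34 s=2: L1-HIT | VC [29, 52]
  [10] addr=0x116 blk=34 s=2: L1-HIT | VC [29, 52]
  [11] addr=0x16e blk=45 s=5: L1-HIT | VC [29, 52]
  [12] addr=0x1a6 blk=52 s=4: VC-HIT | VC [29, 60]
  [13] addr=0xec blk=29 s=5: VC-HIT | VC [45, 60]

OUTCOME = L1-HIT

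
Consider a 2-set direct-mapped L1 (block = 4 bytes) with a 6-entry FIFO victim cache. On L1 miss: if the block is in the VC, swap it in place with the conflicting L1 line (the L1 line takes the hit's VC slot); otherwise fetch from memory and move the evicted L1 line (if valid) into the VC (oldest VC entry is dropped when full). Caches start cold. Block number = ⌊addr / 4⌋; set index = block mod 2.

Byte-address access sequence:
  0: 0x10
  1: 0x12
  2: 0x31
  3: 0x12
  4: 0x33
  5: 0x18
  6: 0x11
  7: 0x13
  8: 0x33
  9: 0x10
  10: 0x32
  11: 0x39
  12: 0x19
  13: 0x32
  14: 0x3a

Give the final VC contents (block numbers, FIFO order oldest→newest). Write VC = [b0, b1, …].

#0 0x10→b4/s0 MISS; vc=[]
#1 0x12→b4/s0 L1-HIT; vc=[]
#2 0x31→b12/s0 MISS; vc=[4]
#3 0x12→b4/s0 VC-HIT; vc=[12]
#4 0x33→b12/s0 VC-HIT; vc=[4]
#5 0x18→b6/s0 MISS; vc=[4,12]
#6 0x11→b4/s0 VC-HIT; vc=[6,12]
#7 0x13→b4/s0 L1-HIT; vc=[6,12]
#8 0x33→b12/s0 VC-HIT; vc=[6,4]
#9 0x10→b4/s0 VC-HIT; vc=[6,12]
#10 0x32→b12/s0 VC-HIT; vc=[6,4]
#11 0x39→b14/s0 MISS; vc=[6,4,12]
#12 0x19→b6/s0 VC-HIT; vc=[14,4,12]
#13 0x32→b12/s0 VC-HIT; vc=[14,4,6]
#14 0x3a→b14/s0 VC-HIT; vc=[12,4,6]

VC = [12, 4, 6]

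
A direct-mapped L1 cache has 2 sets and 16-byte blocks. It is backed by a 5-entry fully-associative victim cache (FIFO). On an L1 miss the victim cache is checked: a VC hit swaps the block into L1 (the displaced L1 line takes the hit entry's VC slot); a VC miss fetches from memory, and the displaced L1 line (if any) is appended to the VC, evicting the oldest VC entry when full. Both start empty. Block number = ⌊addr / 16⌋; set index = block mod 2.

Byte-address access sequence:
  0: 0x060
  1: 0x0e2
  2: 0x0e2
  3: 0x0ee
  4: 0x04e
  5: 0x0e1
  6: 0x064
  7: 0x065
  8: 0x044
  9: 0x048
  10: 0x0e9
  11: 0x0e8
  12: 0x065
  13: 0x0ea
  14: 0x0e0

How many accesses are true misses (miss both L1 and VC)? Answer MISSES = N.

0: 0x60 (blk 6, set 0) → MISS  vc=[]
1: 0xe2 (blk 14, set 0) → MISS  vc=[6]
2: 0xe2 (blk 14, set 0) → L1-HIT  vc=[6]
3: 0xee (blk 14, set 0) → L1-HIT  vc=[6]
4: 0x4e (blk 4, set 0) → MISS  vc=[6, 14]
5: 0xe1 (blk 14, set 0) → VC-HIT  vc=[6, 4]
6: 0x64 (blk 6, set 0) → VC-HIT  vc=[14, 4]
7: 0x65 (blk 6, set 0) → L1-HIT  vc=[14, 4]
8: 0x44 (blk 4, set 0) → VC-HIT  vc=[14, 6]
9: 0x48 (blk 4, set 0) → L1-HIT  vc=[14, 6]
10: 0xe9 (blk 14, set 0) → VC-HIT  vc=[4, 6]
11: 0xe8 (blk 14, set 0) → L1-HIT  vc=[4, 6]
12: 0x65 (blk 6, set 0) → VC-HIT  vc=[4, 14]
13: 0xea (blk 14, set 0) → VC-HIT  vc=[4, 6]
14: 0xe0 (blk 14, set 0) → L1-HIT  vc=[4, 6]

MISSES = 3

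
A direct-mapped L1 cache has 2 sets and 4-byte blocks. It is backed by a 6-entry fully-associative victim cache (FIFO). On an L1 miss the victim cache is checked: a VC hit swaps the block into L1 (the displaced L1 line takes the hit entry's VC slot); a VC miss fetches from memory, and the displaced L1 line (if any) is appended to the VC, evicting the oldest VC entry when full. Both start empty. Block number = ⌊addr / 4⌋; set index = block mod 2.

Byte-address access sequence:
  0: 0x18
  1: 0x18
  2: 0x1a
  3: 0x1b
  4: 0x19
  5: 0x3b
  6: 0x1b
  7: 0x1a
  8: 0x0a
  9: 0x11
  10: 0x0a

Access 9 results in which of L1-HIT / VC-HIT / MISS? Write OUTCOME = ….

  [0] addr=0x18 blk=6 s=0: MISS | VC []
  [1] addr=0x18 blk=6 s=0: L1-HIT | VC []
  [2] addr=0x1a blk=6 s=0: L1-HIT | VC []
  [3] addr=0x1b blk=6 s=0: L1-HIT | VC []
  [4] addr=0x19 blk=6 s=0: L1-HIT | VC []
  [5] addr=0x3b blk=14 s=0: MISS | VC [6]
  [6] addr=0x1b blk=6 s=0: VC-HIT | VC [14]
  [7] addr=0x1a blk=6 s=0: L1-HIT | VC [14]
  [8] addr=0xa blk=2 s=0: MISS | VC [14, 6]
  [9] addr=0x11 blk=4 s=0: MISS | VC [14, 6, 2]
  [10] addr=0xa blk=2 s=0: VC-HIT | VC [14, 6, 4]

OUTCOME = MISS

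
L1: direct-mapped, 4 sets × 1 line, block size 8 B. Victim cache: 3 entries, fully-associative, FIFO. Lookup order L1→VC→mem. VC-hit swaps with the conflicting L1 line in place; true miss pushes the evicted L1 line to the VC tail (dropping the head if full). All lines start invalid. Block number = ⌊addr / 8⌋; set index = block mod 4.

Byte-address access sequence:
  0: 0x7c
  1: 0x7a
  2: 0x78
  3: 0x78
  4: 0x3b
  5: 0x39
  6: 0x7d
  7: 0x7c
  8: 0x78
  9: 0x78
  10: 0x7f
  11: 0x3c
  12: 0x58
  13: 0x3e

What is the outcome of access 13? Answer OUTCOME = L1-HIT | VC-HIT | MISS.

OUTCOME = VC-HIT

  [0] addr=0x7c blk=15 s=3: MISS | VC []
  [1] addr=0x7a blk=15 s=3: L1-HIT | VC []
  [2] addr=0x78 blk=15 s=3: L1-HIT | VC []
  [3] addr=0x78 blk=15 s=3: L1-HIT | VC []
  [4] addr=0x3b blk=7 s=3: MISS | VC [15]
  [5] addr=0x39 blk=7 s=3: L1-HIT | VC [15]
  [6] addr=0x7d blk=15 s=3: VC-HIT | VC [7]
  [7] addr=0x7c blk=15 s=3: L1-HIT | VC [7]
  [8] addr=0x78 blk=15 s=3: L1-HIT | VC [7]
  [9] addr=0x78 blk=15 s=3: L1-HIT | VC [7]
  [10] addr=0x7f blk=15 s=3: L1-HIT | VC [7]
  [11] addr=0x3c blk=7 s=3: VC-HIT | VC [15]
  [12] addr=0x58 blk=11 s=3: MISS | VC [15, 7]
  [13] addr=0x3e blk=7 s=3: VC-HIT | VC [15, 11]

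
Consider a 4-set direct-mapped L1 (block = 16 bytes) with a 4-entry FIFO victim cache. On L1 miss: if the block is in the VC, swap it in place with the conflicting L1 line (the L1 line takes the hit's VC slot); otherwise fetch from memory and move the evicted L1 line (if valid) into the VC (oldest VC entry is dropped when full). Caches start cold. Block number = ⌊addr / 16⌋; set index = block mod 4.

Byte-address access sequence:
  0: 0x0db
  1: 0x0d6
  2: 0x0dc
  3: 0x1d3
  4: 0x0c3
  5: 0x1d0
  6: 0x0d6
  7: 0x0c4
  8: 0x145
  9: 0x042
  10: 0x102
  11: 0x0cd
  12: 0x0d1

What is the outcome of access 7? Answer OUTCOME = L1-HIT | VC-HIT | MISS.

#0 0xdb→b13/s1 MISS; vc=[]
#1 0xd6→b13/s1 L1-HIT; vc=[]
#2 0xdc→b13/s1 L1-HIT; vc=[]
#3 0x1d3→b29/s1 MISS; vc=[13]
#4 0xc3→b12/s0 MISS; vc=[13]
#5 0x1d0→b29/s1 L1-HIT; vc=[13]
#6 0xd6→b13/s1 VC-HIT; vc=[29]
#7 0xc4→b12/s0 L1-HIT; vc=[29]
#8 0x145→b20/s0 MISS; vc=[29,12]
#9 0x42→b4/s0 MISS; vc=[29,12,20]
#10 0x102→b16/s0 MISS; vc=[29,12,20,4]
#11 0xcd→b12/s0 VC-HIT; vc=[29,16,20,4]
#12 0xd1→b13/s1 L1-HIT; vc=[29,16,20,4]

OUTCOME = L1-HIT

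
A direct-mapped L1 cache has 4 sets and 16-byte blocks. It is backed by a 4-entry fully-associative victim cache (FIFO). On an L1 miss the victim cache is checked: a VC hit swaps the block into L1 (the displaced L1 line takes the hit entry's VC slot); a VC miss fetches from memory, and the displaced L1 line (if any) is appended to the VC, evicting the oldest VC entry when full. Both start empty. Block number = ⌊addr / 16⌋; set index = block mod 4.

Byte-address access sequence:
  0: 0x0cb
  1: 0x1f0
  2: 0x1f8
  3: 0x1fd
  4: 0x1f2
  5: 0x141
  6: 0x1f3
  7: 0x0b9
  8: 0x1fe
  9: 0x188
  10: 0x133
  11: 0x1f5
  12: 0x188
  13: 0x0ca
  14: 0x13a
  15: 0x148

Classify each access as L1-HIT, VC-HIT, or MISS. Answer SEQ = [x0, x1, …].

SEQ = [MISS, MISS, L1-HIT, L1-HIT, L1-HIT, MISS, L1-HIT, MISS, VC-HIT, MISS, MISS, VC-HIT, L1-HIT, VC-HIT, VC-HIT, VC-HIT]

0: 0xcb (blk 12, set 0) → MISS  vc=[]
1: 0x1f0 (blk 31, set 3) → MISS  vc=[]
2: 0x1f8 (blk 31, set 3) → L1-HIT  vc=[]
3: 0x1fd (blk 31, set 3) → L1-HIT  vc=[]
4: 0x1f2 (blk 31, set 3) → L1-HIT  vc=[]
5: 0x141 (blk 20, set 0) → MISS  vc=[12]
6: 0x1f3 (blk 31, set 3) → L1-HIT  vc=[12]
7: 0xb9 (blk 11, set 3) → MISS  vc=[12, 31]
8: 0x1fe (blk 31, set 3) → VC-HIT  vc=[12, 11]
9: 0x188 (blk 24, set 0) → MISS  vc=[12, 11, 20]
10: 0x133 (blk 19, set 3) → MISS  vc=[12, 11, 20, 31]
11: 0x1f5 (blk 31, set 3) → VC-HIT  vc=[12, 11, 20, 19]
12: 0x188 (blk 24, set 0) → L1-HIT  vc=[12, 11, 20, 19]
13: 0xca (blk 12, set 0) → VC-HIT  vc=[24, 11, 20, 19]
14: 0x13a (blk 19, set 3) → VC-HIT  vc=[24, 11, 20, 31]
15: 0x148 (blk 20, set 0) → VC-HIT  vc=[24, 11, 12, 31]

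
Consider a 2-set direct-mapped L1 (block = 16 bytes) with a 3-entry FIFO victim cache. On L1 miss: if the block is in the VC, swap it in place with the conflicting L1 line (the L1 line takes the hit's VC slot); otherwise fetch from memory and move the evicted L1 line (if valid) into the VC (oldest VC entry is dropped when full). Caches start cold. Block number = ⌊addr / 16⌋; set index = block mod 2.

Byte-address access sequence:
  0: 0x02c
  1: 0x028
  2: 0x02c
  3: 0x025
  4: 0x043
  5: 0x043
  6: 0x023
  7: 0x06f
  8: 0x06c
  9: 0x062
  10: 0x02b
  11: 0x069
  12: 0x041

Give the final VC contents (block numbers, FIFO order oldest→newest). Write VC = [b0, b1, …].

  [0] addr=0x2c blk=2 s=0: MISS | VC []
  [1] addr=0x28 blk=2 s=0: L1-HIT | VC []
  [2] addr=0x2c blk=2 s=0: L1-HIT | VC []
  [3] addr=0x25 blk=2 s=0: L1-HIT | VC []
  [4] addr=0x43 blk=4 s=0: MISS | VC [2]
  [5] addr=0x43 blk=4 s=0: L1-HIT | VC [2]
  [6] addr=0x23 blk=2 s=0: VC-HIT | VC [4]
  [7] addr=0x6f blk=6 s=0: MISS | VC [4, 2]
  [8] addr=0x6c blk=6 s=0: L1-HIT | VC [4, 2]
  [9] addr=0x62 blk=6 s=0: L1-HIT | VC [4, 2]
  [10] addr=0x2b blk=2 s=0: VC-HIT | VC [4, 6]
  [11] addr=0x69 blk=6 s=0: VC-HIT | VC [4, 2]
  [12] addr=0x41 blk=4 s=0: VC-HIT | VC [6, 2]

VC = [6, 2]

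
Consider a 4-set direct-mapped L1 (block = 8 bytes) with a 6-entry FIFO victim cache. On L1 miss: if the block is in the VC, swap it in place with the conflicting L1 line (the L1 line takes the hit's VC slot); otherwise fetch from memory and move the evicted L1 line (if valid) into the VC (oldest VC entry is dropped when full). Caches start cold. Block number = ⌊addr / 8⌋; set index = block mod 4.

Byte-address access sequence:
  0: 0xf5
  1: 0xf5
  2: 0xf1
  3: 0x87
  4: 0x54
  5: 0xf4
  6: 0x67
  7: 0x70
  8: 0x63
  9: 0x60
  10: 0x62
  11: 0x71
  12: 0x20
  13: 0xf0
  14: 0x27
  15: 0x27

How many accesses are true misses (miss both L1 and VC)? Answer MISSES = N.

MISSES = 6

0: 0xf5 (blk 30, set 2) → MISS  vc=[]
1: 0xf5 (blk 30, set 2) → L1-HIT  vc=[]
2: 0xf1 (blk 30, set 2) → L1-HIT  vc=[]
3: 0x87 (blk 16, set 0) → MISS  vc=[]
4: 0x54 (blk 10, set 2) → MISS  vc=[30]
5: 0xf4 (blk 30, set 2) → VC-HIT  vc=[10]
6: 0x67 (blk 12, set 0) → MISS  vc=[10, 16]
7: 0x70 (blk 14, set 2) → MISS  vc=[10, 16, 30]
8: 0x63 (blk 12, set 0) → L1-HIT  vc=[10, 16, 30]
9: 0x60 (blk 12, set 0) → L1-HIT  vc=[10, 16, 30]
10: 0x62 (blk 12, set 0) → L1-HIT  vc=[10, 16, 30]
11: 0x71 (blk 14, set 2) → L1-HIT  vc=[10, 16, 30]
12: 0x20 (blk 4, set 0) → MISS  vc=[10, 16, 30, 12]
13: 0xf0 (blk 30, set 2) → VC-HIT  vc=[10, 16, 14, 12]
14: 0x27 (blk 4, set 0) → L1-HIT  vc=[10, 16, 14, 12]
15: 0x27 (blk 4, set 0) → L1-HIT  vc=[10, 16, 14, 12]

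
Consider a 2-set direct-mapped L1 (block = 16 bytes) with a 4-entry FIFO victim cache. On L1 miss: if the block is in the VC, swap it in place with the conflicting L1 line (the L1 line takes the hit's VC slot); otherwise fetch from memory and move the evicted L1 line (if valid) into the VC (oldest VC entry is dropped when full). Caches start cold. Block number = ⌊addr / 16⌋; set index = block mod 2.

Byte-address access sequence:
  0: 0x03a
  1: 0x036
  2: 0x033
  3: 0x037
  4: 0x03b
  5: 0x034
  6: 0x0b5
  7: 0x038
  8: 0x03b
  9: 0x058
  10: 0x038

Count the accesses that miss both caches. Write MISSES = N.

0: 0x3a (blk 3, set 1) → MISS  vc=[]
1: 0x36 (blk 3, set 1) → L1-HIT  vc=[]
2: 0x33 (blk 3, set 1) → L1-HIT  vc=[]
3: 0x37 (blk 3, set 1) → L1-HIT  vc=[]
4: 0x3b (blk 3, set 1) → L1-HIT  vc=[]
5: 0x34 (blk 3, set 1) → L1-HIT  vc=[]
6: 0xb5 (blk 11, set 1) → MISS  vc=[3]
7: 0x38 (blk 3, set 1) → VC-HIT  vc=[11]
8: 0x3b (blk 3, set 1) → L1-HIT  vc=[11]
9: 0x58 (blk 5, set 1) → MISS  vc=[11, 3]
10: 0x38 (blk 3, set 1) → VC-HIT  vc=[11, 5]

MISSES = 3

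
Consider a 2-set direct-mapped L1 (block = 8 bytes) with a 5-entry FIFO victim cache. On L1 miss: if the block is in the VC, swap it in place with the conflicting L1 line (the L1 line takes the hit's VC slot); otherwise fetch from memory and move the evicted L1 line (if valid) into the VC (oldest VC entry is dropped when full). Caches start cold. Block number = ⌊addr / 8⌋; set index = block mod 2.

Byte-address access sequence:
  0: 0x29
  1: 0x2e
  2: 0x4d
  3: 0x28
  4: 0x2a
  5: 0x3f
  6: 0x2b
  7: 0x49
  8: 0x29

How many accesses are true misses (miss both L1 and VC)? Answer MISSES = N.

MISSES = 3

0: 0x29 (blk 5, set 1) → MISS  vc=[]
1: 0x2e (blk 5, set 1) → L1-HIT  vc=[]
2: 0x4d (blk 9, set 1) → MISS  vc=[5]
3: 0x28 (blk 5, set 1) → VC-HIT  vc=[9]
4: 0x2a (blk 5, set 1) → L1-HIT  vc=[9]
5: 0x3f (blk 7, set 1) → MISS  vc=[9, 5]
6: 0x2b (blk 5, set 1) → VC-HIT  vc=[9, 7]
7: 0x49 (blk 9, set 1) → VC-HIT  vc=[5, 7]
8: 0x29 (blk 5, set 1) → VC-HIT  vc=[9, 7]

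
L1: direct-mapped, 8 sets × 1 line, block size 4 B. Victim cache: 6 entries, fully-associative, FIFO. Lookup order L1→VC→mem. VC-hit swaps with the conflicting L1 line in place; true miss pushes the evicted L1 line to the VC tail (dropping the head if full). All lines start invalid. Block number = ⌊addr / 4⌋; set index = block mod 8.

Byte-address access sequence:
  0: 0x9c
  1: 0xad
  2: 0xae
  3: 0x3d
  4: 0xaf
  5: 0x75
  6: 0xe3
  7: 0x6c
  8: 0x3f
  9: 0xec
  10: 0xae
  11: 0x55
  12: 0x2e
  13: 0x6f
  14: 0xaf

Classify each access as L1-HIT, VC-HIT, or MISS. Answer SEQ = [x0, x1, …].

SEQ = [MISS, MISS, L1-HIT, MISS, L1-HIT, MISS, MISS, MISS, L1-HIT, MISS, VC-HIT, MISS, MISS, VC-HIT, VC-HIT]

0: 0x9c (blk 39, set 7) → MISS  vc=[]
1: 0xad (blk 43, set 3) → MISS  vc=[]
2: 0xae (blk 43, set 3) → L1-HIT  vc=[]
3: 0x3d (blk 15, set 7) → MISS  vc=[39]
4: 0xaf (blk 43, set 3) → L1-HIT  vc=[39]
5: 0x75 (blk 29, set 5) → MISS  vc=[39]
6: 0xe3 (blk 56, set 0) → MISS  vc=[39]
7: 0x6c (blk 27, set 3) → MISS  vc=[39, 43]
8: 0x3f (blk 15, set 7) → L1-HIT  vc=[39, 43]
9: 0xec (blk 59, set 3) → MISS  vc=[39, 43, 27]
10: 0xae (blk 43, set 3) → VC-HIT  vc=[39, 59, 27]
11: 0x55 (blk 21, set 5) → MISS  vc=[39, 59, 27, 29]
12: 0x2e (blk 11, set 3) → MISS  vc=[39, 59, 27, 29, 43]
13: 0x6f (blk 27, set 3) → VC-HIT  vc=[39, 59, 11, 29, 43]
14: 0xaf (blk 43, set 3) → VC-HIT  vc=[39, 59, 11, 29, 27]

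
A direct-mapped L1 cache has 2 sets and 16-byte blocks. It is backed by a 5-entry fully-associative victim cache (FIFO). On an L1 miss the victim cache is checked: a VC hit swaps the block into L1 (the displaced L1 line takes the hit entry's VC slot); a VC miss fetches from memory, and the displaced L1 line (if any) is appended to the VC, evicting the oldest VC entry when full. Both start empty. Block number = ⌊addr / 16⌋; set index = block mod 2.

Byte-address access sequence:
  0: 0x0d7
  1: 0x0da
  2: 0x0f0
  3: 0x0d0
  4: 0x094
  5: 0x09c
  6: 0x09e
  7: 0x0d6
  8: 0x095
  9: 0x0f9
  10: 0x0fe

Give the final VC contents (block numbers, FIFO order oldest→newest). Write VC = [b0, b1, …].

  [0] addr=0xd7 blk=13 s=1: MISS | VC []
  [1] addr=0xda blk=13 s=1: L1-HIT | VC []
  [2] addr=0xf0 blk=15 s=1: MISS | VC [13]
  [3] addr=0xd0 blk=13 s=1: VC-HIT | VC [15]
  [4] addr=0x94 blk=9 s=1: MISS | VC [15, 13]
  [5] addr=0x9c blk=9 s=1: L1-HIT | VC [15, 13]
  [6] addr=0x9e blk=9 s=1: L1-HIT | VC [15, 13]
  [7] addr=0xd6 blk=13 s=1: VC-HIT | VC [15, 9]
  [8] addr=0x95 blk=9 s=1: VC-HIT | VC [15, 13]
  [9] addr=0xf9 blk=15 s=1: VC-HIT | VC [9, 13]
  [10] addr=0xfe blk=15 s=1: L1-HIT | VC [9, 13]

VC = [9, 13]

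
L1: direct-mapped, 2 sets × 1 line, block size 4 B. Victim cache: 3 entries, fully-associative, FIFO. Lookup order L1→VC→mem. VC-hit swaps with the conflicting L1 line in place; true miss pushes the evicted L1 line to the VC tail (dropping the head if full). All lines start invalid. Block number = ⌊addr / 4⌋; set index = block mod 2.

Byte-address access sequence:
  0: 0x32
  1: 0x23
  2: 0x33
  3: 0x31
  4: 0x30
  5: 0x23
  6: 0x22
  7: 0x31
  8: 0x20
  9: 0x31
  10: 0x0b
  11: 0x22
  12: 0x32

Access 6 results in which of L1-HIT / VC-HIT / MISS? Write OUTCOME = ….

  [0] addr=0x32 blk=12 s=0: MISS | VC []
  [1] addr=0x23 blk=8 s=0: MISS | VC [12]
  [2] addr=0x33 blk=12 s=0: VC-HIT | VC [8]
  [3] addr=0x31 blk=12 s=0: L1-HIT | VC [8]
  [4] addr=0x30 blk=12 s=0: L1-HIT | VC [8]
  [5] addr=0x23 blk=8 s=0: VC-HIT | VC [12]
  [6] addr=0x22 blk=8 s=0: L1-HIT | VC [12]
  [7] addr=0x31 blk=12 s=0: VC-HIT | VC [8]
  [8] addr=0x20 blk=8 s=0: VC-HIT | VC [12]
  [9] addr=0x31 blk=12 s=0: VC-HIT | VC [8]
  [10] addr=0xb blk=2 s=0: MISS | VC [8, 12]
  [11] addr=0x22 blk=8 s=0: VC-HIT | VC [2, 12]
  [12] addr=0x32 blk=12 s=0: VC-HIT | VC [2, 8]

OUTCOME = L1-HIT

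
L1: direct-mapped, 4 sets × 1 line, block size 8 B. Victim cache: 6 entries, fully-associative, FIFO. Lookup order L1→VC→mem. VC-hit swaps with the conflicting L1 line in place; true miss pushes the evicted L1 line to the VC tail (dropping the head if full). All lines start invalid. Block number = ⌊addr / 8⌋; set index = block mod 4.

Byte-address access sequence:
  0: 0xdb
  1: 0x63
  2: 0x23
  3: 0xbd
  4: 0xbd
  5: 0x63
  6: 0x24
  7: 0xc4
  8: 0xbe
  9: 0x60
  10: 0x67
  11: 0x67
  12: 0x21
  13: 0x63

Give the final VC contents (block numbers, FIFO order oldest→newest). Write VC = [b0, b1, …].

0: 0xdb (blk 27, set 3) → MISS  vc=[]
1: 0x63 (blk 12, set 0) → MISS  vc=[]
2: 0x23 (blk 4, set 0) → MISS  vc=[12]
3: 0xbd (blk 23, set 3) → MISS  vc=[12, 27]
4: 0xbd (blk 23, set 3) → L1-HIT  vc=[12, 27]
5: 0x63 (blk 12, set 0) → VC-HIT  vc=[4, 27]
6: 0x24 (blk 4, set 0) → VC-HIT  vc=[12, 27]
7: 0xc4 (blk 24, set 0) → MISS  vc=[12, 27, 4]
8: 0xbe (blk 23, set 3) → L1-HIT  vc=[12, 27, 4]
9: 0x60 (blk 12, set 0) → VC-HIT  vc=[24, 27, 4]
10: 0x67 (blk 12, set 0) → L1-HIT  vc=[24, 27, 4]
11: 0x67 (blk 12, set 0) → L1-HIT  vc=[24, 27, 4]
12: 0x21 (blk 4, set 0) → VC-HIT  vc=[24, 27, 12]
13: 0x63 (blk 12, set 0) → VC-HIT  vc=[24, 27, 4]

VC = [24, 27, 4]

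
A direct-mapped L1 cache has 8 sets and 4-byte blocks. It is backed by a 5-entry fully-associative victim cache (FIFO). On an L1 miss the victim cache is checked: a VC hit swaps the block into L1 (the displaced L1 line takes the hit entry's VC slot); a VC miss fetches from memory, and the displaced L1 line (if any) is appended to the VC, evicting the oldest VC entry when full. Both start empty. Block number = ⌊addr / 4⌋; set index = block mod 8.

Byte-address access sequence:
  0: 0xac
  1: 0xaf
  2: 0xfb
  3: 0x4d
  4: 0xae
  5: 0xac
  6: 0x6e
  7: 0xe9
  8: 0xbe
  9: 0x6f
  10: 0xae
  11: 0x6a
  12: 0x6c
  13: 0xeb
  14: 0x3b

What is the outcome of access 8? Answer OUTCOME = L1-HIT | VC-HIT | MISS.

OUTCOME = MISS

#0 0xac→b43/s3 MISS; vc=[]
#1 0xaf→b43/s3 L1-HIT; vc=[]
#2 0xfb→b62/s6 MISS; vc=[]
#3 0x4d→b19/s3 MISS; vc=[43]
#4 0xae→b43/s3 VC-HIT; vc=[19]
#5 0xac→b43/s3 L1-HIT; vc=[19]
#6 0x6e→b27/s3 MISS; vc=[19,43]
#7 0xe9→b58/s2 MISS; vc=[19,43]
#8 0xbe→b47/s7 MISS; vc=[19,43]
#9 0x6f→b27/s3 L1-HIT; vc=[19,43]
#10 0xae→b43/s3 VC-HIT; vc=[19,27]
#11 0x6a→b26/s2 MISS; vc=[19,27,58]
#12 0x6c→b27/s3 VC-HIT; vc=[19,43,58]
#13 0xeb→b58/s2 VC-HIT; vc=[19,43,26]
#14 0x3b→b14/s6 MISS; vc=[19,43,26,62]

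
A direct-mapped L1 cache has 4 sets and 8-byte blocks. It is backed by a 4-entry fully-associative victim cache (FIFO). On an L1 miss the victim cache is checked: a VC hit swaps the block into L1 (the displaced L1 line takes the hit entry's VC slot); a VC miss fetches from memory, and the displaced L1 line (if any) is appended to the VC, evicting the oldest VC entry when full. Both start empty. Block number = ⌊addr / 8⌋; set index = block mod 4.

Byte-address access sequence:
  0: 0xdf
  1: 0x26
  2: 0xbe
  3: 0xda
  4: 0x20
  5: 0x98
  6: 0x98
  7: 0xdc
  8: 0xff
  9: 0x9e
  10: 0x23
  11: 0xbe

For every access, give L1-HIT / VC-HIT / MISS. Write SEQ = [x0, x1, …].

0: 0xdf (blk 27, set 3) → MISS  vc=[]
1: 0x26 (blk 4, set 0) → MISS  vc=[]
2: 0xbe (blk 23, set 3) → MISS  vc=[27]
3: 0xda (blk 27, set 3) → VC-HIT  vc=[23]
4: 0x20 (blk 4, set 0) → L1-HIT  vc=[23]
5: 0x98 (blk 19, set 3) → MISS  vc=[23, 27]
6: 0x98 (blk 19, set 3) → L1-HIT  vc=[23, 27]
7: 0xdc (blk 27, set 3) → VC-HIT  vc=[23, 19]
8: 0xff (blk 31, set 3) → MISS  vc=[23, 19, 27]
9: 0x9e (blk 19, set 3) → VC-HIT  vc=[23, 31, 27]
10: 0x23 (blk 4, set 0) → L1-HIT  vc=[23, 31, 27]
11: 0xbe (blk 23, set 3) → VC-HIT  vc=[19, 31, 27]

SEQ = [MISS, MISS, MISS, VC-HIT, L1-HIT, MISS, L1-HIT, VC-HIT, MISS, VC-HIT, L1-HIT, VC-HIT]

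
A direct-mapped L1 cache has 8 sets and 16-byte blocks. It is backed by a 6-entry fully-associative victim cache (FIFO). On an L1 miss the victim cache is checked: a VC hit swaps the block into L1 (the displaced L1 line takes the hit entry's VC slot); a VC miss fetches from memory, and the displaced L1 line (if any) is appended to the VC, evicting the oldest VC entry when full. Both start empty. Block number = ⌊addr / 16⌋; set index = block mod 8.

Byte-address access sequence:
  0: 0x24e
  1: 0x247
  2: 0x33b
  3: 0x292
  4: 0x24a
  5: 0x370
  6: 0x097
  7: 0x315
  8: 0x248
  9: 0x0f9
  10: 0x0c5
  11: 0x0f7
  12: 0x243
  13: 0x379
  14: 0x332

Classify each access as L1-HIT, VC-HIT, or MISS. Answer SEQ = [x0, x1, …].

  [0] addr=0x24e blk=36 s=4: MISS | VC []
  [1] addr=0x247 blk=36 s=4: L1-HIT | VC []
  [2] addr=0x33b blk=51 s=3: MISS | VC []
  [3] addr=0x292 blk=41 s=1: MISS | VC []
  [4] addr=0x24a blk=36 s=4: L1-HIT | VC []
  [5] addr=0x370 blk=55 s=7: MISS | VC []
  [6] addr=0x97 blk=9 s=1: MISS | VC [41]
  [7] addr=0x315 blk=49 s=1: MISS | VC [41, 9]
  [8] addr=0x248 blk=36 s=4: L1-HIT | VC [41, 9]
  [9] addr=0xf9 blk=15 s=7: MISS | VC [41, 9, 55]
  [10] addr=0xc5 blk=12 s=4: MISS | VC [41, 9, 55, 36]
  [11] addr=0xf7 blk=15 s=7: L1-HIT | VC [41, 9, 55, 36]
  [12] addr=0x243 blk=36 s=4: VC-HIT | VC [41, 9, 55, 12]
  [13] addr=0x379 blk=55 s=7: VC-HIT | VC [41, 9, 15, 12]
  [14] addr=0x332 blk=51 s=3: L1-HIT | VC [41, 9, 15, 12]

SEQ = [MISS, L1-HIT, MISS, MISS, L1-HIT, MISS, MISS, MISS, L1-HIT, MISS, MISS, L1-HIT, VC-HIT, VC-HIT, L1-HIT]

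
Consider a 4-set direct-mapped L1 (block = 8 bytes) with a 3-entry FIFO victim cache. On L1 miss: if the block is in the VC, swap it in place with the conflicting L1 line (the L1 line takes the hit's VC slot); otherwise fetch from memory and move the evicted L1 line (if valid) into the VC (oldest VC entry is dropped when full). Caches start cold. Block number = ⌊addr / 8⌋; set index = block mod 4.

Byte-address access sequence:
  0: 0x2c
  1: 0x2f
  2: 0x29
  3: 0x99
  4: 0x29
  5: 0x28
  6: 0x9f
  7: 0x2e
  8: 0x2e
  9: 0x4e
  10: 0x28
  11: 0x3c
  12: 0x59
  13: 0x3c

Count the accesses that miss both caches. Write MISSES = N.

#0 0x2c→b5/s1 MISS; vc=[]
#1 0x2f→b5/s1 L1-HIT; vc=[]
#2 0x29→b5/s1 L1-HIT; vc=[]
#3 0x99→b19/s3 MISS; vc=[]
#4 0x29→b5/s1 L1-HIT; vc=[]
#5 0x28→b5/s1 L1-HIT; vc=[]
#6 0x9f→b19/s3 L1-HIT; vc=[]
#7 0x2e→b5/s1 L1-HIT; vc=[]
#8 0x2e→b5/s1 L1-HIT; vc=[]
#9 0x4e→b9/s1 MISS; vc=[5]
#10 0x28→b5/s1 VC-HIT; vc=[9]
#11 0x3c→b7/s3 MISS; vc=[9,19]
#12 0x59→b11/s3 MISS; vc=[9,19,7]
#13 0x3c→b7/s3 VC-HIT; vc=[9,19,11]

MISSES = 5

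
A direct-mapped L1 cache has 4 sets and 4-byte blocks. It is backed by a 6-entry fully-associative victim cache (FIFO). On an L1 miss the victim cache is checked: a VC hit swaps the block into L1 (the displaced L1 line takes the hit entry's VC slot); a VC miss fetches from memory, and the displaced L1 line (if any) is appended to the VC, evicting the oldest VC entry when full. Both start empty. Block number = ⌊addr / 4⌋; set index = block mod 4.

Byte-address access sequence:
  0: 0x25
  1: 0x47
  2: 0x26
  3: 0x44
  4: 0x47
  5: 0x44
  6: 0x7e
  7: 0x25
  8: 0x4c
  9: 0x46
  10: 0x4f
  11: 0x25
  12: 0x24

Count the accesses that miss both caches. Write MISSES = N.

0: 0x25 (blk 9, set 1) → MISS  vc=[]
1: 0x47 (blk 17, set 1) → MISS  vc=[9]
2: 0x26 (blk 9, set 1) → VC-HIT  vc=[17]
3: 0x44 (blk 17, set 1) → VC-HIT  vc=[9]
4: 0x47 (blk 17, set 1) → L1-HIT  vc=[9]
5: 0x44 (blk 17, set 1) → L1-HIT  vc=[9]
6: 0x7e (blk 31, set 3) → MISS  vc=[9]
7: 0x25 (blk 9, set 1) → VC-HIT  vc=[17]
8: 0x4c (blk 19, set 3) → MISS  vc=[17, 31]
9: 0x46 (blk 17, set 1) → VC-HIT  vc=[9, 31]
10: 0x4f (blk 19, set 3) → L1-HIT  vc=[9, 31]
11: 0x25 (blk 9, set 1) → VC-HIT  vc=[17, 31]
12: 0x24 (blk 9, set 1) → L1-HIT  vc=[17, 31]

MISSES = 4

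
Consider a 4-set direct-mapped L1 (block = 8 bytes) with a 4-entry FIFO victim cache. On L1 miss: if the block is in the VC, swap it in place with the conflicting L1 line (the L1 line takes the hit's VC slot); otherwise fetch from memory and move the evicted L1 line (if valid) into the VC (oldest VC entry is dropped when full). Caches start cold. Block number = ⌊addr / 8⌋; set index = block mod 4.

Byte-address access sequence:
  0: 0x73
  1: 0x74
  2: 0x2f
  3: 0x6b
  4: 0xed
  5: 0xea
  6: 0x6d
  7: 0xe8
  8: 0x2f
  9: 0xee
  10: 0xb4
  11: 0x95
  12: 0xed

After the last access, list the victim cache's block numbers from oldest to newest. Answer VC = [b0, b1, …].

#0 0x73→b14/s2 MISS; vc=[]
#1 0x74→b14/s2 L1-HIT; vc=[]
#2 0x2f→b5/s1 MISS; vc=[]
#3 0x6b→b13/s1 MISS; vc=[5]
#4 0xed→b29/s1 MISS; vc=[5,13]
#5 0xea→b29/s1 L1-HIT; vc=[5,13]
#6 0x6d→b13/s1 VC-HIT; vc=[5,29]
#7 0xe8→b29/s1 VC-HIT; vc=[5,13]
#8 0x2f→b5/s1 VC-HIT; vc=[29,13]
#9 0xee→b29/s1 VC-HIT; vc=[5,13]
#10 0xb4→b22/s2 MISS; vc=[5,13,14]
#11 0x95→b18/s2 MISS; vc=[5,13,14,22]
#12 0xed→b29/s1 L1-HIT; vc=[5,13,14,22]

VC = [5, 13, 14, 22]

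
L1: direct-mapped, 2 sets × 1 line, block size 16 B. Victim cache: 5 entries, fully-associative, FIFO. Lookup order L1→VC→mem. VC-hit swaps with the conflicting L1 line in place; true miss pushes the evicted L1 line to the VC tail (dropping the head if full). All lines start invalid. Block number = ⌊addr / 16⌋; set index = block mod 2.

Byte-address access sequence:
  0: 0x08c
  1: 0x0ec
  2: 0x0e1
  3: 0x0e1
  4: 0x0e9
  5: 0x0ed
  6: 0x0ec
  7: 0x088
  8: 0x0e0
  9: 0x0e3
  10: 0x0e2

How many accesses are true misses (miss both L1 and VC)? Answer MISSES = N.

#0 0x8c→b8/s0 MISS; vc=[]
#1 0xec→b14/s0 MISS; vc=[8]
#2 0xe1→b14/s0 L1-HIT; vc=[8]
#3 0xe1→b14/s0 L1-HIT; vc=[8]
#4 0xe9→b14/s0 L1-HIT; vc=[8]
#5 0xed→b14/s0 L1-HIT; vc=[8]
#6 0xec→b14/s0 L1-HIT; vc=[8]
#7 0x88→b8/s0 VC-HIT; vc=[14]
#8 0xe0→b14/s0 VC-HIT; vc=[8]
#9 0xe3→b14/s0 L1-HIT; vc=[8]
#10 0xe2→b14/s0 L1-HIT; vc=[8]

MISSES = 2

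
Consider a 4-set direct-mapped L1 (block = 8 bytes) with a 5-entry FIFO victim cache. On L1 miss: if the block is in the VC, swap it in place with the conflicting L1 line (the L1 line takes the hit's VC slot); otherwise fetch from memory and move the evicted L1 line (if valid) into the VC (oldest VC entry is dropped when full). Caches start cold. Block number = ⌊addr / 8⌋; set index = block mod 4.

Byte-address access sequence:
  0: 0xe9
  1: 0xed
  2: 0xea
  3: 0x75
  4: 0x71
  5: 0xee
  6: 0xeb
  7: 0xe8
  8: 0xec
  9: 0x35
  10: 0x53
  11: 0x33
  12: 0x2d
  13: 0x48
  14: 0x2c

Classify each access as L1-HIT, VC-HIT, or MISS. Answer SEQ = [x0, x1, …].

0: 0xe9 (blk 29, set 1) → MISS  vc=[]
1: 0xed (blk 29, set 1) → L1-HIT  vc=[]
2: 0xea (blk 29, set 1) → L1-HIT  vc=[]
3: 0x75 (blk 14, set 2) → MISS  vc=[]
4: 0x71 (blk 14, set 2) → L1-HIT  vc=[]
5: 0xee (blk 29, set 1) → L1-HIT  vc=[]
6: 0xeb (blk 29, set 1) → L1-HIT  vc=[]
7: 0xe8 (blk 29, set 1) → L1-HIT  vc=[]
8: 0xec (blk 29, set 1) → L1-HIT  vc=[]
9: 0x35 (blk 6, set 2) → MISS  vc=[14]
10: 0x53 (blk 10, set 2) → MISS  vc=[14, 6]
11: 0x33 (blk 6, set 2) → VC-HIT  vc=[14, 10]
12: 0x2d (blk 5, set 1) → MISS  vc=[14, 10, 29]
13: 0x48 (blk 9, set 1) → MISS  vc=[14, 10, 29, 5]
14: 0x2c (blk 5, set 1) → VC-HIT  vc=[14, 10, 29, 9]

SEQ = [MISS, L1-HIT, L1-HIT, MISS, L1-HIT, L1-HIT, L1-HIT, L1-HIT, L1-HIT, MISS, MISS, VC-HIT, MISS, MISS, VC-HIT]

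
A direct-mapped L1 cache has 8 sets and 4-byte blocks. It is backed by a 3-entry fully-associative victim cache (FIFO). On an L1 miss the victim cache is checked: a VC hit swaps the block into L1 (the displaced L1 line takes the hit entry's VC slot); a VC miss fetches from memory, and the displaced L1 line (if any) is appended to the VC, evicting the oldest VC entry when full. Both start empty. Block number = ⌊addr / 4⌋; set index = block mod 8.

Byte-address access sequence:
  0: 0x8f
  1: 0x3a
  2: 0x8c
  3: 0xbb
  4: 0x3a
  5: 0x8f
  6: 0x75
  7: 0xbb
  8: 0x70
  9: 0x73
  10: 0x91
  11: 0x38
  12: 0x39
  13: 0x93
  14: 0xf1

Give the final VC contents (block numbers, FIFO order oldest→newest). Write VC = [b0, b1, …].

  [0] addr=0x8f blk=35 s=3: MISS | VC []
  [1] addr=0x3a blk=14 s=6: MISS | VC []
  [2] addr=0x8c blk=35 s=3: L1-HIT | VC []
  [3] addr=0xbb blk=46 s=6: MISS | VC [14]
  [4] addr=0x3a blk=14 s=6: VC-HIT | VC [46]
  [5] addr=0x8f blk=35 s=3: L1-HIT | VC [46]
  [6] addr=0x75 blk=29 s=5: MISS | VC [46]
  [7] addr=0xbb blk=46 s=6: VC-HIT | VC [14]
  [8] addr=0x70 blk=28 s=4: MISS | VC [14]
  [9] addr=0x73 blk=28 s=4: L1-HIT | VC [14]
  [10] addr=0x91 blk=36 s=4: MISS | VC [14, 28]
  [11] addr=0x38 blk=14 s=6: VC-HIT | VC [46, 28]
  [12] addr=0x39 blk=14 s=6: L1-HIT | VC [46, 28]
  [13] addr=0x93 blk=36 s=4: L1-HIT | VC [46, 28]
  [14] addr=0xf1 blk=60 s=4: MISS | VC [46, 28, 36]

VC = [46, 28, 36]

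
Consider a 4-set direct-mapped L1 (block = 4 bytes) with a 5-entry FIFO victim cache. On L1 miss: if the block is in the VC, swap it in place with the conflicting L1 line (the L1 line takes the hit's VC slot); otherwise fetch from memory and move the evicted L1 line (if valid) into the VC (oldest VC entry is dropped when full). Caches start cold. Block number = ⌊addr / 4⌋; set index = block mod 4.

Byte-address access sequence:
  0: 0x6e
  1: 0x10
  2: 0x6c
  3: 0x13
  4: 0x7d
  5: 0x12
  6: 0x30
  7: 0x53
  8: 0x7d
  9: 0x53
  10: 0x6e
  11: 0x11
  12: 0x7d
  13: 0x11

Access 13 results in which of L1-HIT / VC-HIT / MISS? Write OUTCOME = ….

  [0] addr=0x6e blk=27 s=3: MISS | VC []
  [1] addr=0x10 blk=4 s=0: MISS | VC []
  [2] addr=0x6c blk=27 s=3: L1-HIT | VC []
  [3] addr=0x13 blk=4 s=0: L1-HIT | VC []
  [4] addr=0x7d blk=31 s=3: MISS | VC [27]
  [5] addr=0x12 blk=4 s=0: L1-HIT | VC [27]
  [6] addr=0x30 blk=12 s=0: MISS | VC [27, 4]
  [7] addr=0x53 blk=20 s=0: MISS | VC [27, 4, 12]
  [8] addr=0x7d blk=31 s=3: L1-HIT | VC [27, 4, 12]
  [9] addr=0x53 blk=20 s=0: L1-HIT | VC [27, 4, 12]
  [10] addr=0x6e blk=27 s=3: VC-HIT | VC [31, 4, 12]
  [11] addr=0x11 blk=4 s=0: VC-HIT | VC [31, 20, 12]
  [12] addr=0x7d blk=31 s=3: VC-HIT | VC [27, 20, 12]
  [13] addr=0x11 blk=4 s=0: L1-HIT | VC [27, 20, 12]

OUTCOME = L1-HIT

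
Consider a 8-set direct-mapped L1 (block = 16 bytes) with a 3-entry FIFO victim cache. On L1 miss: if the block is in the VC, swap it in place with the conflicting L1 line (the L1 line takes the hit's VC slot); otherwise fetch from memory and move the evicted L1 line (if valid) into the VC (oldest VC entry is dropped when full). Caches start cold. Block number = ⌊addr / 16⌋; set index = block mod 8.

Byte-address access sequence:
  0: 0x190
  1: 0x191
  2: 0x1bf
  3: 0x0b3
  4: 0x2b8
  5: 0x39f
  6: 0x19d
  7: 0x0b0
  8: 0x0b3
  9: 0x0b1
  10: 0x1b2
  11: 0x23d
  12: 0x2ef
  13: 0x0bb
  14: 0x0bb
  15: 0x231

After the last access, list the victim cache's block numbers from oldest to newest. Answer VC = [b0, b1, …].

VC = [57, 27, 11]

0: 0x190 (blk 25, set 1) → MISS  vc=[]
1: 0x191 (blk 25, set 1) → L1-HIT  vc=[]
2: 0x1bf (blk 27, set 3) → MISS  vc=[]
3: 0xb3 (blk 11, set 3) → MISS  vc=[27]
4: 0x2b8 (blk 43, set 3) → MISS  vc=[27, 11]
5: 0x39f (blk 57, set 1) → MISS  vc=[27, 11, 25]
6: 0x19d (blk 25, set 1) → VC-HIT  vc=[27, 11, 57]
7: 0xb0 (blk 11, set 3) → VC-HIT  vc=[27, 43, 57]
8: 0xb3 (blk 11, set 3) → L1-HIT  vc=[27, 43, 57]
9: 0xb1 (blk 11, set 3) → L1-HIT  vc=[27, 43, 57]
10: 0x1b2 (blk 27, set 3) → VC-HIT  vc=[11, 43, 57]
11: 0x23d (blk 35, set 3) → MISS  vc=[43, 57, 27]
12: 0x2ef (blk 46, set 6) → MISS  vc=[43, 57, 27]
13: 0xbb (blk 11, set 3) → MISS  vc=[57, 27, 35]
14: 0xbb (blk 11, set 3) → L1-HIT  vc=[57, 27, 35]
15: 0x231 (blk 35, set 3) → VC-HIT  vc=[57, 27, 11]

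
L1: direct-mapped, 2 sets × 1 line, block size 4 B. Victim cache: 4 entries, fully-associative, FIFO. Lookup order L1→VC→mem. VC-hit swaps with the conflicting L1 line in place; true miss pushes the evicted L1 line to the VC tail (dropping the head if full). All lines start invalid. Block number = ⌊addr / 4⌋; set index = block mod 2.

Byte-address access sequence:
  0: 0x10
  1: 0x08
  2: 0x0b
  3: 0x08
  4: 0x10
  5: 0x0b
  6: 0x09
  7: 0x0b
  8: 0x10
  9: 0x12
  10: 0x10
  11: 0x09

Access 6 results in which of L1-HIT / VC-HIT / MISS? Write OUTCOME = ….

  [0] addr=0x10 blk=4 s=0: MISS | VC []
  [1] addr=0x8 blk=2 s=0: MISS | VC [4]
  [2] addr=0xb blk=2 s=0: L1-HIT | VC [4]
  [3] addr=0x8 blk=2 s=0: L1-HIT | VC [4]
  [4] addr=0x10 blk=4 s=0: VC-HIT | VC [2]
  [5] addr=0xb blk=2 s=0: VC-HIT | VC [4]
  [6] addr=0x9 blk=2 s=0: L1-HIT | VC [4]
  [7] addr=0xb blk=2 s=0: L1-HIT | VC [4]
  [8] addr=0x10 blk=4 s=0: VC-HIT | VC [2]
  [9] addr=0x12 blk=4 s=0: L1-HIT | VC [2]
  [10] addr=0x10 blk=4 s=0: L1-HIT | VC [2]
  [11] addr=0x9 blk=2 s=0: VC-HIT | VC [4]

OUTCOME = L1-HIT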